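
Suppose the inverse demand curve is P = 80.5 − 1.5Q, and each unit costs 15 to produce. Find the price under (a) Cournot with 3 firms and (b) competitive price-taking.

Cournot: P = 31.375; Competition: P = 15

With 3 symmetric Cournot firms, each firm's FOC gives 80.5 − 6q = 15, so q = 131/12, Q = 3·131/12 = 32.75, and P = 31.375.
Competitive firms price at marginal cost: P = 15, giving Q = 131/3.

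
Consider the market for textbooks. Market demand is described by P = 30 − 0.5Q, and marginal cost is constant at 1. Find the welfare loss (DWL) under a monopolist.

DWL = 210.25

Competitive firms price at marginal cost: P = 1, giving Q = 58.
The monopolist equates marginal revenue to marginal cost: 30 − Q = 1, so Q = 29. From demand, P = 15.5.
DWL is the triangle between Q = 29 and Q = 58: ½·(58 − 29)·(15.5 − 1) = 210.25.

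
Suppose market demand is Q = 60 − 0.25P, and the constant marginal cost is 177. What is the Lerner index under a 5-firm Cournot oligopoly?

Inverting demand: P = 240 − 4Q.
In a 5-firm Cournot equilibrium, symmetry and the first-order condition give q = (240 − 177)/(24) = 2.625. So Q = 13.125 and P = 187.5.
Lerner index = (P − MC)/P = (187.5 − 177)/187.5 = 0.056.

Lerner index = 0.056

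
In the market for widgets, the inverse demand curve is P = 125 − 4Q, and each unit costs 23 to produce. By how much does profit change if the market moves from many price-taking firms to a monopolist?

Competitive firms price at marginal cost: P = 23, giving Q = 25.5.
Profit = (23 − 23)·25.5 = 0.
A monopolist chooses Q where MR = MC. MR = 125 − 8Q; setting this equal to 23 gives Q = 12.75 and P = 74.
Profit = (74 − 23)·12.75 = 650.25.
Change in profit: 650.25 − 0 = 650.25.

Profit rises by 650.25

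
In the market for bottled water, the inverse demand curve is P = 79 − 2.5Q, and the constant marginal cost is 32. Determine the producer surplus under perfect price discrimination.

PS = 441.8

With perfect price discrimination, output is the efficient level Q = 18.8 (where demand meets MC), but every buyer pays their willingness to pay: CS = 0 and PS = total surplus.
PS = ½·(79 − 32)·18.8 = 441.8.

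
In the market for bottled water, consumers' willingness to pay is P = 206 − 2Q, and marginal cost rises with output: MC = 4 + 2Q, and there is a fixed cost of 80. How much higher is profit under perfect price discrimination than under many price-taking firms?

Under competition P = MC: 206 − 2Q = 4 + 2Q ⇒ Q = 50.5, P = 105.
Profit = 105·50.5 − (4·50.5 + ½·2·50.5²) − 80 = 2470.25.
With perfect price discrimination, output is the efficient level Q = 50.5 (where demand meets MC), but every buyer pays their willingness to pay: CS = 0 and PS = total surplus.
PS equals the full surplus area, 5100.5. Profit = 5100.5 − 80 = 5020.5.
Change in profit: 5020.5 − 2470.25 = 2550.25.

π rises by 2550.25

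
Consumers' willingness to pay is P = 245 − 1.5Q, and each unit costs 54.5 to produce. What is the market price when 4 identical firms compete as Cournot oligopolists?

P = 92.6

With 4 symmetric Cournot firms, each firm's FOC gives 245 − 7.5q = 54.5, so q = 25.4, Q = 4·25.4 = 101.6, and P = 92.6.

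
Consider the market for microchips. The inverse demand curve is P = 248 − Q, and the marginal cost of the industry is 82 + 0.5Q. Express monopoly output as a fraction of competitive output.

The monopolist equates marginal revenue to marginal cost: 248 − 2Q = 82 + 0.5Q, so Q = 66.4. From demand, P = 181.6.
Competitive equilibrium sets price equal to marginal cost: 248 − Q = 82 + 0.5Q, so Q = 332/3 and P = 412/3.
Ratio Q_m/Q_c = 66.4/(332/3) = 0.6.

Q_m/Q_c = 0.6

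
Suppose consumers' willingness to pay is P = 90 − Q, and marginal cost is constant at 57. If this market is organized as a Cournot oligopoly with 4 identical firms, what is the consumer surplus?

CS = 348.48

Cournot with 4 identical firms: the symmetric best-response condition is 90 − 5q = 57. Each firm produces q = 6.6, total output Q = 26.4, price P = 63.6.
CS = ½·(90 − 63.6)·26.4 = 348.48.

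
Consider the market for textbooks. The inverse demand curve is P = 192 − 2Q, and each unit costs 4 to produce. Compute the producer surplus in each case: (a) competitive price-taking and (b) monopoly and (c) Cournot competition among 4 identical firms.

Competitive firms price at marginal cost: P = 4, giving Q = 94.
PS = (4 − 4)·94 = 0.
The monopolist equates marginal revenue to marginal cost: 192 − 4Q = 4, so Q = 47. From demand, P = 98.
PS = (98 − 4)·47 = 4418.
In a 4-firm Cournot equilibrium, symmetry and the first-order condition give q = (192 − 4)/(10) = 18.8. So Q = 75.2 and P = 41.6.
PS = (41.6 − 4)·75.2 = 2827.52.

Competition: PS = 0; Monopoly: PS = 4418; Cournot: PS = 2827.52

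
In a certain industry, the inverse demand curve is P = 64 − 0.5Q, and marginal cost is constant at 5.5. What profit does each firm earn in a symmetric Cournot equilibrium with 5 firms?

π_i = 190.125

In a 5-firm Cournot equilibrium, symmetry and the first-order condition give q = (64 − 5.5)/(3) = 19.5. So Q = 97.5 and P = 15.25.
Each firm's profit = (15.25 − 5.5)·19.5 = 190.125.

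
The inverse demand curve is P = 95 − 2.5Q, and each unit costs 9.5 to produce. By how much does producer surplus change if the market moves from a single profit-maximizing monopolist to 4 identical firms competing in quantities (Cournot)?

A monopolist chooses Q where MR = MC. MR = 95 − 5Q; setting this equal to 9.5 gives Q = 17.1 and P = 52.25.
PS = (52.25 − 9.5)·17.1 = 731.025.
With 4 symmetric Cournot firms, each firm's FOC gives 95 − 12.5q = 9.5, so q = 6.84, Q = 4·6.84 = 27.36, and P = 26.6.
PS = (26.6 − 9.5)·27.36 = 467.856.
Change in producer surplus: 467.856 − 731.025 = −263.169.

Producer surplus falls by 263.169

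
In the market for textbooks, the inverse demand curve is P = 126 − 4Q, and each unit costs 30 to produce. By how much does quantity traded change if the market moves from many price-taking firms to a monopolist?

Quantity traded falls by 12

Competitive firms price at marginal cost: P = 30, giving Q = 24.
A monopolist chooses Q where MR = MC. MR = 126 − 8Q; setting this equal to 30 gives Q = 12 and P = 78.
Change in quantity traded: 12 − 24 = −12.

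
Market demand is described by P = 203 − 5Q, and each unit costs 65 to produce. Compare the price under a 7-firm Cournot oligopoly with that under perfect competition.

Cournot: P = 82.25; Competition: P = 65

Cournot with 7 identical firms: the symmetric best-response condition is 203 − 40q = 65. Each firm produces q = 3.45, total output Q = 24.15, price P = 82.25.
Under competition P = MC = 65, so Q = (203 − 65)/5 = 27.6.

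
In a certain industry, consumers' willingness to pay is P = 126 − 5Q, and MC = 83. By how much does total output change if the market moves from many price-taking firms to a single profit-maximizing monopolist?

Under competition P = MC = 83, so Q = (126 − 83)/5 = 8.6.
The monopolist equates marginal revenue to marginal cost: 126 − 10Q = 83, so Q = 4.3. From demand, P = 104.5.
Change in total output: 4.3 − 8.6 = −4.3.

Q falls by 4.3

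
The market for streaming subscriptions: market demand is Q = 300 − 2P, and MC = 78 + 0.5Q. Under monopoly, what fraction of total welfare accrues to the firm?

Inverting demand: P = 150 − 0.5Q.
Monopoly sets MR = MC: 150 − Q = 78 + 0.5Q ⇒ Q = 48, P = 150 − 0.5·48 = 126.
CS = ½·(150 − 126)·48 = 576.
PS = P·Q − VC(Q) = 126·48 − (78·48 + ½·0.5·48²) = 1728.
Share captured = PS/TS = 1728/2304 = 0.75.

PS/TS = 0.75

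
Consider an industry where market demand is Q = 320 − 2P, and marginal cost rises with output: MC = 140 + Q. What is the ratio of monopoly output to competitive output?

Q_m/Q_c = 0.75

Inverting demand: P = 160 − 0.5Q.
The monopolist equates marginal revenue to marginal cost: 160 − Q = 140 + Q, so Q = 10. From demand, P = 155.
Competitive equilibrium sets price equal to marginal cost: 160 − 0.5Q = 140 + Q, so Q = 40/3 and P = 460/3.
Ratio Q_m/Q_c = 10/(40/3) = 0.75.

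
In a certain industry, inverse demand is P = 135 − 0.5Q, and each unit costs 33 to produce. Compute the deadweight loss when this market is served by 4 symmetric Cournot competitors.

DWL = 416.16

Competitive firms price at marginal cost: P = 33, giving Q = 204.
In a 4-firm Cournot equilibrium, symmetry and the first-order condition give q = (135 − 33)/(2.5) = 40.8. So Q = 163.2 and P = 53.4.
DWL is the triangle between Q = 163.2 and Q = 204: ½·(204 − 163.2)·(53.4 − 33) = 416.16.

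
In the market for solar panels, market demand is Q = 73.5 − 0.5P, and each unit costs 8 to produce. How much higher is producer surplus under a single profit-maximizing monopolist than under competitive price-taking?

PS rises by 2415.125

Inverting demand: P = 147 − 2Q.
Competitive firms price at marginal cost: P = 8, giving Q = 69.5.
PS = (8 − 8)·69.5 = 0.
The monopolist equates marginal revenue to marginal cost: 147 − 4Q = 8, so Q = 34.75. From demand, P = 77.5.
PS = (77.5 − 8)·34.75 = 2415.125.
Change in producer surplus: 2415.125 − 0 = 2415.125.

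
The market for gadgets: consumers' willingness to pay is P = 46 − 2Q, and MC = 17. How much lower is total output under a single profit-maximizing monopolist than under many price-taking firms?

Total output falls by 7.25

Perfect competition: P = MC = 17, so 46 − 2Q = 17 and Q = 14.5.
Monopoly sets MR = MC: 46 − 4Q = 17 ⇒ Q = 7.25, P = 46 − 2·7.25 = 31.5.
Change in total output: 7.25 − 14.5 = −7.25.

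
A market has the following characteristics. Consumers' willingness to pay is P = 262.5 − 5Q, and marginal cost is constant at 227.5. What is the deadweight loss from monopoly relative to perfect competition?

DWL = 30.625

Under competition P = MC = 227.5, so Q = (262.5 − 227.5)/5 = 7.
Monopoly sets MR = MC: 262.5 − 10Q = 227.5 ⇒ Q = 3.5, P = 262.5 − 5·3.5 = 245.
DWL is the triangle between Q = 3.5 and Q = 7: ½·(7 − 3.5)·(245 − 227.5) = 30.625.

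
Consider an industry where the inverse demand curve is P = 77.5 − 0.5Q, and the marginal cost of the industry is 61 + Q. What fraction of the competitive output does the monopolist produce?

The monopolist equates marginal revenue to marginal cost: 77.5 − Q = 61 + Q, so Q = 8.25. From demand, P = 73.375.
Under competition P = MC: 77.5 − 0.5Q = 61 + Q ⇒ Q = 11, P = 72.
Ratio Q_m/Q_c = 8.25/11 = 0.75.

Q_m/Q_c = 0.75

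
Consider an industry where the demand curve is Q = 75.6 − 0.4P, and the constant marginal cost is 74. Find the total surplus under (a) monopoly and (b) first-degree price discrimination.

Inverting demand: P = 189 − 2.5Q.
The monopolist equates marginal revenue to marginal cost: 189 − 5Q = 74, so Q = 23. From demand, P = 131.5.
CS = ½·(189 − 131.5)·23 = 661.25; PS = (131.5 − 74)·23 = 1322.5; TS = 1983.75.
With perfect price discrimination, output is the efficient level Q = 46 (where demand meets MC), but every buyer pays their willingness to pay: CS = 0 and PS = total surplus.
TS = 2645 (equal to competitive TS).

Monopoly: TS = 1983.75; Perfect PD: TS = 2645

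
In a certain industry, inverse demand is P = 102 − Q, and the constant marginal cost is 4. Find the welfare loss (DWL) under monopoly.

DWL = 1200.5

Under competition P = MC = 4, so Q = (102 − 4)/1 = 98.
Monopoly sets MR = MC: 102 − 2Q = 4 ⇒ Q = 49, P = 102 − 49 = 53.
DWL is the triangle between Q = 49 and Q = 98: ½·(98 − 49)·(53 − 4) = 1200.5.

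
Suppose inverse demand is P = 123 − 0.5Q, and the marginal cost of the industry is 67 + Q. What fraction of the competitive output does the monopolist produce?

Monopoly sets MR = MC: 123 − Q = 67 + Q ⇒ Q = 28, P = 123 − 0.5·28 = 109.
Under competition P = MC: 123 − 0.5Q = 67 + Q ⇒ Q = 112/3, P = 313/3.
Ratio Q_m/Q_c = 28/(112/3) = 0.75.

Q_m/Q_c = 0.75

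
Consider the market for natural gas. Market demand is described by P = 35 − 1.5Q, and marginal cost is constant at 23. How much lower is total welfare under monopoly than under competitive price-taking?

Competitive firms price at marginal cost: P = 23, giving Q = 8.
CS = ½·(35 − 23)·8 = 48; PS = (23 − 23)·8 = 0; TS = 48.
A monopolist chooses Q where MR = MC. MR = 35 − 3Q; setting this equal to 23 gives Q = 4 and P = 29.
CS = ½·(35 − 29)·4 = 12; PS = (29 − 23)·4 = 24; TS = 36.
Change in total welfare: 36 − 48 = −12.

Total welfare falls by 12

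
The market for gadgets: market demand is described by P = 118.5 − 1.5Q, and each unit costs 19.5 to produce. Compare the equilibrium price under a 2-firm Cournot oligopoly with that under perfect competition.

Cournot with 2 identical firms: the symmetric best-response condition is 118.5 − 4.5q = 19.5. Each firm produces q = 22, total output Q = 44, price P = 52.5.
Competitive firms price at marginal cost: P = 19.5, giving Q = 66.

Cournot: P = 52.5; Competition: P = 19.5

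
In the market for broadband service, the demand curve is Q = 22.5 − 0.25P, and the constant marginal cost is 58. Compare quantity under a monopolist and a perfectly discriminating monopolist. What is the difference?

Q rises by 4

Inverting demand: P = 90 − 4Q.
The monopolist equates marginal revenue to marginal cost: 90 − 8Q = 58, so Q = 4. From demand, P = 74.
With perfect price discrimination, output is the efficient level Q = 8 (where demand meets MC), but every buyer pays their willingness to pay: CS = 0 and PS = total surplus.
Change in quantity: 8 − 4 = 4.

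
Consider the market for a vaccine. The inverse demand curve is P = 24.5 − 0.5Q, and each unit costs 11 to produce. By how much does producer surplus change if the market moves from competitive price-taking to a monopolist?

PS rises by 91.125

Perfect competition: P = MC = 11, so 24.5 − 0.5Q = 11 and Q = 27.
PS = (11 − 11)·27 = 0.
Monopoly sets MR = MC: 24.5 − Q = 11 ⇒ Q = 13.5, P = 24.5 − 0.5·13.5 = 17.75.
PS = (17.75 − 11)·13.5 = 91.125.
Change in producer surplus: 91.125 − 0 = 91.125.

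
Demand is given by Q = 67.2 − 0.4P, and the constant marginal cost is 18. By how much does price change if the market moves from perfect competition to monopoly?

Inverting demand: P = 168 − 2.5Q.
Competitive firms price at marginal cost: P = 18, giving Q = 60.
A monopolist chooses Q where MR = MC. MR = 168 − 5Q; setting this equal to 18 gives Q = 30 and P = 93.
Change in price: 93 − 18 = 75.

P rises by 75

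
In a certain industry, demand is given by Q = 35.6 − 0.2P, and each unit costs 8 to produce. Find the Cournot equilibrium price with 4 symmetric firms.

P = 42

Inverting demand: P = 178 − 5Q.
In a 4-firm Cournot equilibrium, symmetry and the first-order condition give q = (178 − 8)/(25) = 6.8. So Q = 27.2 and P = 42.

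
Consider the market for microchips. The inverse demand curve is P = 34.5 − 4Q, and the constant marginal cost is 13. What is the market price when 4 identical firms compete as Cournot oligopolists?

P = 17.3

In a 4-firm Cournot equilibrium, symmetry and the first-order condition give q = (34.5 − 13)/(20) = 1.075. So Q = 4.3 and P = 17.3.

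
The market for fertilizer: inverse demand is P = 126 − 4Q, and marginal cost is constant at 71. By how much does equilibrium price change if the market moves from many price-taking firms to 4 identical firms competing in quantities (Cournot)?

Under competition P = MC = 71, so Q = (126 − 71)/4 = 13.75.
In a 4-firm Cournot equilibrium, symmetry and the first-order condition give q = (126 − 71)/(20) = 2.75. So Q = 11 and P = 82.
Change in equilibrium price: 82 − 71 = 11.

Equilibrium price rises by 11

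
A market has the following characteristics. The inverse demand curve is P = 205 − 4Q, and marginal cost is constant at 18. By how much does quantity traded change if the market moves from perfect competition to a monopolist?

Q falls by 23.375

Under competition P = MC = 18, so Q = (205 − 18)/4 = 46.75.
Monopoly sets MR = MC: 205 − 8Q = 18 ⇒ Q = 23.375, P = 205 − 4·23.375 = 111.5.
Change in quantity traded: 23.375 − 46.75 = −23.375.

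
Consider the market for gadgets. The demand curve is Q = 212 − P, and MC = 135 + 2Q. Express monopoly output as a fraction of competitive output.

Inverting demand: P = 212 − Q.
A monopolist chooses Q where MR = MC. MR = 212 − 2Q; setting this equal to 135 + 2Q gives Q = 19.25 and P = 192.75.
Competitive equilibrium sets price equal to marginal cost: 212 − Q = 135 + 2Q, so Q = 77/3 and P = 559/3.
Ratio Q_m/Q_c = 19.25/(77/3) = 0.75.

Q_m/Q_c = 0.75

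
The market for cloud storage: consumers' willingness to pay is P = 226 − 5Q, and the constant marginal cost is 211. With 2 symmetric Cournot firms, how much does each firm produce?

Cournot with 2 identical firms: the symmetric best-response condition is 226 − 15q = 211. Each firm produces q = 1, total output Q = 2, price P = 216.

q_i = 1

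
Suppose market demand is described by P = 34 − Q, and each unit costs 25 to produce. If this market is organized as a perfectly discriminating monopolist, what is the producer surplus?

PS = 40.5

Under first-degree price discrimination the firm charges each unit its demand price and produces up to where P = MC, i.e. Q = 9. Consumer surplus is zero; producer surplus equals total surplus.
PS = ½·(34 − 25)·9 = 40.5.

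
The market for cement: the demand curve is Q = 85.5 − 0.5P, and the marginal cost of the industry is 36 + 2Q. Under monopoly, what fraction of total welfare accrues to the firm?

Inverting demand: P = 171 − 2Q.
Monopoly sets MR = MC: 171 − 4Q = 36 + 2Q ⇒ Q = 22.5, P = 171 − 2·22.5 = 126.
CS = ½·(171 − 126)·22.5 = 506.25.
PS = P·Q − VC(Q) = 126·22.5 − (36·22.5 + ½·2·22.5²) = 1518.75.
Share captured = PS/TS = 1518.75/2025 = 0.75.

PS/TS = 0.75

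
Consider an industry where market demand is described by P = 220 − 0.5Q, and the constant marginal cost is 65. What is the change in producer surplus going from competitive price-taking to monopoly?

Perfect competition: P = MC = 65, so 220 − 0.5Q = 65 and Q = 310.
PS = (65 − 65)·310 = 0.
The monopolist equates marginal revenue to marginal cost: 220 − Q = 65, so Q = 155. From demand, P = 142.5.
PS = (142.5 − 65)·155 = 12012.5.
Change in producer surplus: 12012.5 − 0 = 12012.5.

PS rises by 12012.5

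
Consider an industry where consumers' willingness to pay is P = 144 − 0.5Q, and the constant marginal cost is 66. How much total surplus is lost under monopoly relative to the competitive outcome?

Competitive firms price at marginal cost: P = 66, giving Q = 156.
Monopoly sets MR = MC: 144 − Q = 66 ⇒ Q = 78, P = 144 − 0.5·78 = 105.
DWL is the triangle between Q = 78 and Q = 156: ½·(156 − 78)·(105 − 66) = 1521.

DWL = 1521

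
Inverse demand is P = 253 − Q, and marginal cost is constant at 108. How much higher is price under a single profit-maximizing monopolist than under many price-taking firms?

Price rises by 72.5

Competitive firms price at marginal cost: P = 108, giving Q = 145.
The monopolist equates marginal revenue to marginal cost: 253 − 2Q = 108, so Q = 72.5. From demand, P = 180.5.
Change in price: 180.5 − 108 = 72.5.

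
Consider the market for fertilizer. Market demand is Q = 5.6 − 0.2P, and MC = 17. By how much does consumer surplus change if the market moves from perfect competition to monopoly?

Consumer surplus falls by 9.075

Inverting demand: P = 28 − 5Q.
Under competition P = MC = 17, so Q = (28 − 17)/5 = 2.2.
CS = ½·(28 − 17)·2.2 = 12.1.
Monopoly sets MR = MC: 28 − 10Q = 17 ⇒ Q = 1.1, P = 28 − 5·1.1 = 22.5.
CS = ½·(28 − 22.5)·1.1 = 3.025.
Change in consumer surplus: 3.025 − 12.1 = −9.075.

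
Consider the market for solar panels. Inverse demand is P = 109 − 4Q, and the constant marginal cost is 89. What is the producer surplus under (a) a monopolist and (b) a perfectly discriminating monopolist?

Monopoly: PS = 25; Perfect PD: PS = 50

Monopoly sets MR = MC: 109 − 8Q = 89 ⇒ Q = 2.5, P = 109 − 4·2.5 = 99.
PS = (99 − 89)·2.5 = 25.
With perfect price discrimination, output is the efficient level Q = 5 (where demand meets MC), but every buyer pays their willingness to pay: CS = 0 and PS = total surplus.
PS = ½·(109 − 89)·5 = 50.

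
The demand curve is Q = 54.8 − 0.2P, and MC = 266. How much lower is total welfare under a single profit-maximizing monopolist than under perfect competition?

Inverting demand: P = 274 − 5Q.
Perfect competition: P = MC = 266, so 274 − 5Q = 266 and Q = 1.6.
CS = ½·(274 − 266)·1.6 = 6.4; PS = (266 − 266)·1.6 = 0; TS = 6.4.
A monopolist chooses Q where MR = MC. MR = 274 − 10Q; setting this equal to 266 gives Q = 0.8 and P = 270.
CS = ½·(274 − 270)·0.8 = 1.6; PS = (270 − 266)·0.8 = 3.2; TS = 4.8.
Change in total welfare: 4.8 − 6.4 = −1.6.

TS falls by 1.6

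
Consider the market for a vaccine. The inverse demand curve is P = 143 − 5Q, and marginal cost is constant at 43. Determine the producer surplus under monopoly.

PS = 500

The monopolist equates marginal revenue to marginal cost: 143 − 10Q = 43, so Q = 10. From demand, P = 93.
PS = (93 − 43)·10 = 500.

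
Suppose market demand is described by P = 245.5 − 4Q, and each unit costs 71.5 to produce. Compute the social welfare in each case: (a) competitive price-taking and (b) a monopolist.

Competition: TS = 3784.5; Monopoly: TS = 2838.375

Perfect competition: P = MC = 71.5, so 245.5 − 4Q = 71.5 and Q = 43.5.
CS = ½·(245.5 − 71.5)·43.5 = 3784.5; PS = (71.5 − 71.5)·43.5 = 0; TS = 3784.5.
The monopolist equates marginal revenue to marginal cost: 245.5 − 8Q = 71.5, so Q = 21.75. From demand, P = 158.5.
CS = ½·(245.5 − 158.5)·21.75 = 946.125; PS = (158.5 − 71.5)·21.75 = 1892.25; TS = 2838.375.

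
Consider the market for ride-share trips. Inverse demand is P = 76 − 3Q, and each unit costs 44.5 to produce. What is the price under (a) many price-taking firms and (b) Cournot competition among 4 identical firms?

Perfect competition: P = MC = 44.5, so 76 − 3Q = 44.5 and Q = 10.5.
With 4 symmetric Cournot firms, each firm's FOC gives 76 − 15q = 44.5, so q = 2.1, Q = 4·2.1 = 8.4, and P = 50.8.

Competition: P = 44.5; Cournot: P = 50.8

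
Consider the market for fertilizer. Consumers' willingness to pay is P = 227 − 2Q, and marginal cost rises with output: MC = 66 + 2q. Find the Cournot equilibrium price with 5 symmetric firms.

Cournot with 5 identical firms: the symmetric best-response condition is 227 − 12q = 66 + 2q. Each firm produces q = 11.5, total output Q = 57.5, price P = 112.

P = 112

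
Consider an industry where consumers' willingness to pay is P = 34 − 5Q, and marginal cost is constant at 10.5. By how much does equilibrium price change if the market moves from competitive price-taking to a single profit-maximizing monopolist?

Equilibrium price rises by 11.75

Perfect competition: P = MC = 10.5, so 34 − 5Q = 10.5 and Q = 4.7.
Monopoly sets MR = MC: 34 − 10Q = 10.5 ⇒ Q = 2.35, P = 34 − 5·2.35 = 22.25.
Change in equilibrium price: 22.25 − 10.5 = 11.75.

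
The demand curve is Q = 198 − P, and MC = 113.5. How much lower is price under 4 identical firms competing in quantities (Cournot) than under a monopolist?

Price falls by 25.35

Inverting demand: P = 198 − Q.
The monopolist equates marginal revenue to marginal cost: 198 − 2Q = 113.5, so Q = 42.25. From demand, P = 155.75.
In a 4-firm Cournot equilibrium, symmetry and the first-order condition give q = (198 − 113.5)/(5) = 16.9. So Q = 67.6 and P = 130.4.
Change in price: 130.4 − 155.75 = −25.35.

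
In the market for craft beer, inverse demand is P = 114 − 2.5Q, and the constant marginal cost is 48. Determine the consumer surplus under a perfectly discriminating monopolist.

CS = 0

Under first-degree price discrimination the firm charges each unit its demand price and produces up to where P = MC, i.e. Q = 26.4. Consumer surplus is zero; producer surplus equals total surplus.
CS = 0.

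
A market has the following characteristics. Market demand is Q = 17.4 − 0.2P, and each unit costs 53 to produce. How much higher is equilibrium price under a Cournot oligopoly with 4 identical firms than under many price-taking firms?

Equilibrium price rises by 6.8

Inverting demand: P = 87 − 5Q.
Competitive firms price at marginal cost: P = 53, giving Q = 6.8.
In a 4-firm Cournot equilibrium, symmetry and the first-order condition give q = (87 − 53)/(25) = 1.36. So Q = 5.44 and P = 59.8.
Change in equilibrium price: 59.8 − 53 = 6.8.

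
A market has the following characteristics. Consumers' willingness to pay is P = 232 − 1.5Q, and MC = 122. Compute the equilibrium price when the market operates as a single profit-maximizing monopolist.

The monopolist equates marginal revenue to marginal cost: 232 − 3Q = 122, so Q = 110/3. From demand, P = 177.

P = 177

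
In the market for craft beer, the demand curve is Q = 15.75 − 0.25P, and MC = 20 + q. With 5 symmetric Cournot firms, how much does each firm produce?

Inverting demand: P = 63 − 4Q.
Cournot with 5 identical firms: the symmetric best-response condition is 63 − 24q = 20 + q. Each firm produces q = 1.72, total output Q = 8.6, price P = 28.6.

q_i = 1.72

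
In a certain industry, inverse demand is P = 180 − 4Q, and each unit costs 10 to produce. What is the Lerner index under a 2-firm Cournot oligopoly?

Lerner index = 0.85

In a 2-firm Cournot equilibrium, symmetry and the first-order condition give q = (180 − 10)/(12) = 85/6. So Q = 85/3 and P = 200/3.
Lerner index = (P − MC)/P = (200/3 − 10)/(200/3) = 0.85.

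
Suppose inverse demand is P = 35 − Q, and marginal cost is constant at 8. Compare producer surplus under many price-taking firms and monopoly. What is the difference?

Under competition P = MC = 8, so Q = (35 − 8)/1 = 27.
PS = (8 − 8)·27 = 0.
Monopoly sets MR = MC: 35 − 2Q = 8 ⇒ Q = 13.5, P = 35 − 13.5 = 21.5.
PS = (21.5 − 8)·13.5 = 182.25.
Change in producer surplus: 182.25 − 0 = 182.25.

Producer surplus rises by 182.25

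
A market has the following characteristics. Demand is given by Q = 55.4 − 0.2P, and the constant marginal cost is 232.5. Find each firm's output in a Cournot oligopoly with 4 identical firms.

Inverting demand: P = 277 − 5Q.
Cournot with 4 identical firms: the symmetric best-response condition is 277 − 25q = 232.5. Each firm produces q = 1.78, total output Q = 7.12, price P = 241.4.

q_i = 1.78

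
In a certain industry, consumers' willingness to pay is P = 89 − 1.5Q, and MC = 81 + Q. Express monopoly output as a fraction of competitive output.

Monopoly sets MR = MC: 89 − 3Q = 81 + Q ⇒ Q = 2, P = 89 − 1.5·2 = 86.
Under competition P = MC: 89 − 1.5Q = 81 + Q ⇒ Q = 3.2, P = 84.2.
Ratio Q_m/Q_c = 2/3.2 = 0.625.

Q_m/Q_c = 0.625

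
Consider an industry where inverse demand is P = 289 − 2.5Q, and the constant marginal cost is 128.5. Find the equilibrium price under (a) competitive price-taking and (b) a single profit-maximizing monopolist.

Competitive firms price at marginal cost: P = 128.5, giving Q = 64.2.
A monopolist chooses Q where MR = MC. MR = 289 − 5Q; setting this equal to 128.5 gives Q = 32.1 and P = 208.75.

Competition: P = 128.5; Monopoly: P = 208.75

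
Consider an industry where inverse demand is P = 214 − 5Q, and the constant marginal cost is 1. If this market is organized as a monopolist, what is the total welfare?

A monopolist chooses Q where MR = MC. MR = 214 − 10Q; setting this equal to 1 gives Q = 21.3 and P = 107.5.
CS = ½·(214 − 107.5)·21.3 = 1134.225; PS = (107.5 − 1)·21.3 = 2268.45; TS = 3402.675.

TS = 3402.675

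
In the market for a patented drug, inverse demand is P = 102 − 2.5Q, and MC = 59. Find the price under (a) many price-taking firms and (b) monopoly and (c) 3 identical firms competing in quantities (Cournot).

Competitive firms price at marginal cost: P = 59, giving Q = 17.2.
A monopolist chooses Q where MR = MC. MR = 102 − 5Q; setting this equal to 59 gives Q = 8.6 and P = 80.5.
With 3 symmetric Cournot firms, each firm's FOC gives 102 − 10q = 59, so q = 4.3, Q = 3·4.3 = 12.9, and P = 69.75.

Competition: P = 59; Monopoly: P = 80.5; Cournot: P = 69.75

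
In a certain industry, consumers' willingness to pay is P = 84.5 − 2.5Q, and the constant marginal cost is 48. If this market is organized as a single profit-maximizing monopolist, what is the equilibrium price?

Monopoly sets MR = MC: 84.5 − 5Q = 48 ⇒ Q = 7.3, P = 84.5 − 2.5·7.3 = 66.25.

P = 66.25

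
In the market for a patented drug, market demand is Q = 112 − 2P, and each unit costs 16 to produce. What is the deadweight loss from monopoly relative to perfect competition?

Inverting demand: P = 56 − 0.5Q.
Perfect competition: P = MC = 16, so 56 − 0.5Q = 16 and Q = 80.
Monopoly sets MR = MC: 56 − Q = 16 ⇒ Q = 40, P = 56 − 0.5·40 = 36.
DWL is the triangle between Q = 40 and Q = 80: ½·(80 − 40)·(36 − 16) = 400.

DWL = 400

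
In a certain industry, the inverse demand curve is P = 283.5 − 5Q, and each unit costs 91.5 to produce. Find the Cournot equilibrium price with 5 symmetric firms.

In a 5-firm Cournot equilibrium, symmetry and the first-order condition give q = (283.5 − 91.5)/(30) = 6.4. So Q = 32 and P = 123.5.

P = 123.5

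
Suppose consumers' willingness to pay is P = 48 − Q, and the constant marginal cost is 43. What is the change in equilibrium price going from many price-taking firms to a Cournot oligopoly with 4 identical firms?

P rises by 1

Under competition P = MC = 43, so Q = (48 − 43)/1 = 5.
In a 4-firm Cournot equilibrium, symmetry and the first-order condition give q = (48 − 43)/(5) = 1. So Q = 4 and P = 44.
Change in equilibrium price: 44 − 43 = 1.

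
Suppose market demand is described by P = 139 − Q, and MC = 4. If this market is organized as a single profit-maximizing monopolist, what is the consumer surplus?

CS = 2278.125

Monopoly sets MR = MC: 139 − 2Q = 4 ⇒ Q = 67.5, P = 139 − 67.5 = 71.5.
CS = ½·(139 − 71.5)·67.5 = 2278.125.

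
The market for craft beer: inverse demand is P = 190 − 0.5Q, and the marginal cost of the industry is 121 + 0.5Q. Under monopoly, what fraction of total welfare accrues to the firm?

Monopoly sets MR = MC: 190 − Q = 121 + 0.5Q ⇒ Q = 46, P = 190 − 0.5·46 = 167.
CS = ½·(190 − 167)·46 = 529.
PS = P·Q − VC(Q) = 167·46 − (121·46 + ½·0.5·46²) = 1587.
Share captured = PS/TS = 1587/2116 = 0.75.

PS/TS = 0.75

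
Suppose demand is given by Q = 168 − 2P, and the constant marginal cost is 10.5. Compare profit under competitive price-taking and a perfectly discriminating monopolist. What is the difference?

Inverting demand: P = 84 − 0.5Q.
Perfect competition: P = MC = 10.5, so 84 − 0.5Q = 10.5 and Q = 147.
Profit = (10.5 − 10.5)·147 = 0.
Under first-degree price discrimination the firm charges each unit its demand price and produces up to where P = MC, i.e. Q = 147. Consumer surplus is zero; producer surplus equals total surplus.
PS equals the full surplus area, 5402.25. Profit = 5402.25 = 5402.25.
Change in profit: 5402.25 − 0 = 5402.25.

π rises by 5402.25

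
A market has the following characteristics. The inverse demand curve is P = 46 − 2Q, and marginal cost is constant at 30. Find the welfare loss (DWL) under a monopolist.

Perfect competition: P = MC = 30, so 46 − 2Q = 30 and Q = 8.
A monopolist chooses Q where MR = MC. MR = 46 − 4Q; setting this equal to 30 gives Q = 4 and P = 38.
DWL is the triangle between Q = 4 and Q = 8: ½·(8 − 4)·(38 − 30) = 16.

DWL = 16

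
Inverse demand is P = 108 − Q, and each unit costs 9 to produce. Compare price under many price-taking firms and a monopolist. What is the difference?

Competitive firms price at marginal cost: P = 9, giving Q = 99.
The monopolist equates marginal revenue to marginal cost: 108 − 2Q = 9, so Q = 49.5. From demand, P = 58.5.
Change in price: 58.5 − 9 = 49.5.

Price rises by 49.5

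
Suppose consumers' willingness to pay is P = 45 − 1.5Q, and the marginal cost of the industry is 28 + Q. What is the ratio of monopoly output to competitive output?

Q_m/Q_c = 0.625

A monopolist chooses Q where MR = MC. MR = 45 − 3Q; setting this equal to 28 + Q gives Q = 4.25 and P = 38.625.
Under competition P = MC: 45 − 1.5Q = 28 + Q ⇒ Q = 6.8, P = 34.8.
Ratio Q_m/Q_c = 4.25/6.8 = 0.625.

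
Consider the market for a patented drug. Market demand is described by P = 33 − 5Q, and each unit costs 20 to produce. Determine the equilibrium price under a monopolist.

P = 26.5

The monopolist equates marginal revenue to marginal cost: 33 − 10Q = 20, so Q = 1.3. From demand, P = 26.5.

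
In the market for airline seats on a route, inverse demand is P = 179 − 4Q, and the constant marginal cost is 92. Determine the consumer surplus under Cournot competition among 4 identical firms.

In a 4-firm Cournot equilibrium, symmetry and the first-order condition give q = (179 − 92)/(20) = 4.35. So Q = 17.4 and P = 109.4.
CS = ½·(179 − 109.4)·17.4 = 605.52.

CS = 605.52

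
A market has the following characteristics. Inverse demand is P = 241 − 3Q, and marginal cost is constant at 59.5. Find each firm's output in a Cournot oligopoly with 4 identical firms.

With 4 symmetric Cournot firms, each firm's FOC gives 241 − 15q = 59.5, so q = 12.1, Q = 4·12.1 = 48.4, and P = 95.8.

q_i = 12.1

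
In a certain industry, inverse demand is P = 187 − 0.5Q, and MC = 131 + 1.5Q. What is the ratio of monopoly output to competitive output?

A monopolist chooses Q where MR = MC. MR = 187 − Q; setting this equal to 131 + 1.5Q gives Q = 22.4 and P = 175.8.
Under competition P = MC: 187 − 0.5Q = 131 + 1.5Q ⇒ Q = 28, P = 173.
Ratio Q_m/Q_c = 22.4/28 = 0.8.

Q_m/Q_c = 0.8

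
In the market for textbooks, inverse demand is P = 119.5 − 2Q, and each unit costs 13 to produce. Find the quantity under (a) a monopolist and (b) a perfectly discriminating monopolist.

Monopoly: Q = 26.625; Perfect PD: Q = 53.25

Monopoly sets MR = MC: 119.5 − 4Q = 13 ⇒ Q = 26.625, P = 119.5 − 2·26.625 = 66.25.
A perfectly discriminating monopolist sells every unit with P(Q) ≥ MC(Q), so output equals the competitive quantity Q = 53.25. Each buyer pays their reservation price, so CS = 0 and the firm captures all surplus.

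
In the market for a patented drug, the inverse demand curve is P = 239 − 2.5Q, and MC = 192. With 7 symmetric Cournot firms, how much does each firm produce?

Cournot with 7 identical firms: the symmetric best-response condition is 239 − 20q = 192. Each firm produces q = 2.35, total output Q = 16.45, price P = 197.875.

q_i = 2.35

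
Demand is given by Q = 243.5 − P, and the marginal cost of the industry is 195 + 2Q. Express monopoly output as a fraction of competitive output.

Q_m/Q_c = 0.75

Inverting demand: P = 243.5 − Q.
The monopolist equates marginal revenue to marginal cost: 243.5 − 2Q = 195 + 2Q, so Q = 12.125. From demand, P = 231.375.
Competitive equilibrium sets price equal to marginal cost: 243.5 − Q = 195 + 2Q, so Q = 97/6 and P = 682/3.
Ratio Q_m/Q_c = 12.125/(97/6) = 0.75.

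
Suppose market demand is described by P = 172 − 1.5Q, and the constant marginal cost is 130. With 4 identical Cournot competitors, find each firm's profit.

π_i = 47.04

With 4 symmetric Cournot firms, each firm's FOC gives 172 − 7.5q = 130, so q = 5.6, Q = 4·5.6 = 22.4, and P = 138.4.
Each firm's profit = (138.4 − 130)·5.6 = 47.04.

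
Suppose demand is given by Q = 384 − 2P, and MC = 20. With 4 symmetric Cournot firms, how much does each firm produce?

q_i = 68.8

Inverting demand: P = 192 − 0.5Q.
Cournot with 4 identical firms: the symmetric best-response condition is 192 − 2.5q = 20. Each firm produces q = 68.8, total output Q = 275.2, price P = 54.4.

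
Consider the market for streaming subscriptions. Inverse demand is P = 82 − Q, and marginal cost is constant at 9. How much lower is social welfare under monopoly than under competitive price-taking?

TS falls by 666.125

Perfect competition: P = MC = 9, so 82 − Q = 9 and Q = 73.
CS = ½·(82 − 9)·73 = 2664.5; PS = (9 − 9)·73 = 0; TS = 2664.5.
Monopoly sets MR = MC: 82 − 2Q = 9 ⇒ Q = 36.5, P = 82 − 36.5 = 45.5.
CS = ½·(82 − 45.5)·36.5 = 666.125; PS = (45.5 − 9)·36.5 = 1332.25; TS = 1998.375.
Change in social welfare: 1998.375 − 2664.5 = −666.125.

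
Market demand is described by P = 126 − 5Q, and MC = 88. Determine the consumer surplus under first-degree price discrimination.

A perfectly discriminating monopolist sells every unit with P(Q) ≥ MC(Q), so output equals the competitive quantity Q = 7.6. Each buyer pays their reservation price, so CS = 0 and the firm captures all surplus.
CS = 0.

CS = 0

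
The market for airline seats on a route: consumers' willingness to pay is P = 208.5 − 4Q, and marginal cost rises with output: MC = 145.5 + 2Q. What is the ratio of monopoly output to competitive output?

Monopoly sets MR = MC: 208.5 − 8Q = 145.5 + 2Q ⇒ Q = 6.3, P = 208.5 − 4·6.3 = 183.3.
Under competition P = MC: 208.5 − 4Q = 145.5 + 2Q ⇒ Q = 10.5, P = 166.5.
Ratio Q_m/Q_c = 6.3/10.5 = 0.6.

Q_m/Q_c = 0.6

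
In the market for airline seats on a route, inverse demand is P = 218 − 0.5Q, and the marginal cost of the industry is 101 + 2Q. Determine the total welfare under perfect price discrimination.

TS = 2737.8

Under first-degree price discrimination the firm charges each unit its demand price and produces up to where P = MC, i.e. Q = 46.8. Consumer surplus is zero; producer surplus equals total surplus.
TS = 2737.8 (equal to competitive TS).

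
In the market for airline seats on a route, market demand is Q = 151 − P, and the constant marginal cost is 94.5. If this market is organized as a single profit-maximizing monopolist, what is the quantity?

Inverting demand: P = 151 − Q.
Monopoly sets MR = MC: 151 − 2Q = 94.5 ⇒ Q = 28.25, P = 151 − 28.25 = 122.75.

Q = 28.25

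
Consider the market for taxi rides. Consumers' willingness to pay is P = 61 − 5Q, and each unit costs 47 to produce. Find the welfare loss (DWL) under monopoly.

Under competition P = MC = 47, so Q = (61 − 47)/5 = 2.8.
A monopolist chooses Q where MR = MC. MR = 61 − 10Q; setting this equal to 47 gives Q = 1.4 and P = 54.
DWL is the triangle between Q = 1.4 and Q = 2.8: ½·(2.8 − 1.4)·(54 − 47) = 4.9.

DWL = 4.9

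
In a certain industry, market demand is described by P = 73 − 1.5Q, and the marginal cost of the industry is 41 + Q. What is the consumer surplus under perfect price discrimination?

CS = 0

Under first-degree price discrimination the firm charges each unit its demand price and produces up to where P = MC, i.e. Q = 12.8. Consumer surplus is zero; producer surplus equals total surplus.
CS = 0.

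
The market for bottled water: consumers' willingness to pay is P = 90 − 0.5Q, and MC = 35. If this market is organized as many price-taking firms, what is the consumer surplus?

Competitive firms price at marginal cost: P = 35, giving Q = 110.
CS = ½·(90 − 35)·110 = 3025.

CS = 3025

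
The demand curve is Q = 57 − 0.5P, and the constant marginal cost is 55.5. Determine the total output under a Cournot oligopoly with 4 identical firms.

Q = 23.4

Inverting demand: P = 114 − 2Q.
Cournot with 4 identical firms: the symmetric best-response condition is 114 − 10q = 55.5. Each firm produces q = 5.85, total output Q = 23.4, price P = 67.2.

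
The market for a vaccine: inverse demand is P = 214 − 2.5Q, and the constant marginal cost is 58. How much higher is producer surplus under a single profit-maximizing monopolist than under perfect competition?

Competitive firms price at marginal cost: P = 58, giving Q = 62.4.
PS = (58 − 58)·62.4 = 0.
A monopolist chooses Q where MR = MC. MR = 214 − 5Q; setting this equal to 58 gives Q = 31.2 and P = 136.
PS = (136 − 58)·31.2 = 2433.6.
Change in producer surplus: 2433.6 − 0 = 2433.6.

PS rises by 2433.6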